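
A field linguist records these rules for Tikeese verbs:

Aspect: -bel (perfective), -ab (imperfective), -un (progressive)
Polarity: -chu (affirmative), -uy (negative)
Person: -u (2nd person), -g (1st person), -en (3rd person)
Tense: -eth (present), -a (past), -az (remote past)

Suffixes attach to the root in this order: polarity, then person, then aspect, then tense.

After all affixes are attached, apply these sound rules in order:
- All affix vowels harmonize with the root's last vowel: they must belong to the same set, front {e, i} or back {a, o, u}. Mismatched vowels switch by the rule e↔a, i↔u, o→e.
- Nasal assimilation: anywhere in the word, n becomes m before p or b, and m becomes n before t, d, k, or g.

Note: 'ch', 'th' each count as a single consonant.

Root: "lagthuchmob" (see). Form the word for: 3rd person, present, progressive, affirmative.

lagthuchmobchuanunath

Attach polarity affirmative -chu → lagthuchmobchu.
Attach person 3rd person -en → lagthuchmobchuen.
Attach aspect progressive -un → lagthuchmobchuenun.
Attach tense present -eth → lagthuchmobchuenuneth.
Apply vowel harmony: lagthuchmobchuenuneth → lagthuchmobchuanunath.
Nasal assimilation: no change.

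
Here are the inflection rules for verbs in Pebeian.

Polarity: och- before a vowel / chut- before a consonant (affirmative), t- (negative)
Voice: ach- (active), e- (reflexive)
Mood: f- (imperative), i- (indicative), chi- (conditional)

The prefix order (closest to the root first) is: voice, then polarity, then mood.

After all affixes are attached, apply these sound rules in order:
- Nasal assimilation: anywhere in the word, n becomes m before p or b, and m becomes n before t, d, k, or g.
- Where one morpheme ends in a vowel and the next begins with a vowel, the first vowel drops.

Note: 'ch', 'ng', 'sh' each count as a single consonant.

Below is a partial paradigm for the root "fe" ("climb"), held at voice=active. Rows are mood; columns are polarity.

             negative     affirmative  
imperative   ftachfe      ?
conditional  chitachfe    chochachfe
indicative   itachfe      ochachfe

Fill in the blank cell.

fochachfe

Attach voice active ach- → achfe.
Attach polarity affirmative och- (before vowel 'a') → ochachfe.
Attach mood imperative f- → fochachfe.
Nasal assimilation: no change.
Vowel deletion: no change.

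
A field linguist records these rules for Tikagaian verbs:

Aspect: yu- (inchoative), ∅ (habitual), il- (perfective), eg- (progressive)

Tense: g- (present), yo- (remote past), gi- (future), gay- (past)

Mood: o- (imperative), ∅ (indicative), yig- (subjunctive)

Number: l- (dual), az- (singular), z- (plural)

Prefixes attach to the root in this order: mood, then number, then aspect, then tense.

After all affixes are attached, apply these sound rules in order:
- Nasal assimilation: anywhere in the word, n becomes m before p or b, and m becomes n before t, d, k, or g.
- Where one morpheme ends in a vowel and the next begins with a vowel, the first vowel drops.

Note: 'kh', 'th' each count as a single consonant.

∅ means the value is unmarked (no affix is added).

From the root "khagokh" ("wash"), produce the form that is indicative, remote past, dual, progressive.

yeglkhagokh

mood = indicative: zero marking, form stays khagokh.
Attach number dual l- → lkhagokh.
Attach aspect progressive eg- → eglkhagokh.
Attach tense remote past yo- → yoeglkhagokh.
Nasal assimilation: no change.
Apply vowel deletion: yoeglkhagokh → yeglkhagokh.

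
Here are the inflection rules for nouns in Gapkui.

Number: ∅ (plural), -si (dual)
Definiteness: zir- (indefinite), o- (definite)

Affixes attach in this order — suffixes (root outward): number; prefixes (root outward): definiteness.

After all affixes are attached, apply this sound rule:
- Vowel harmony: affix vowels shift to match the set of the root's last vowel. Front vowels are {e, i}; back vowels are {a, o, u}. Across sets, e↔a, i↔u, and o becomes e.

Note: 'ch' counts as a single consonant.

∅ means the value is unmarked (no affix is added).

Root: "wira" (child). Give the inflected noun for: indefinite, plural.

zurwira

Attach definiteness indefinite zir- → zirwira.
number = plural: zero marking, form stays zirwira.
Apply vowel harmony: zirwira → zurwira.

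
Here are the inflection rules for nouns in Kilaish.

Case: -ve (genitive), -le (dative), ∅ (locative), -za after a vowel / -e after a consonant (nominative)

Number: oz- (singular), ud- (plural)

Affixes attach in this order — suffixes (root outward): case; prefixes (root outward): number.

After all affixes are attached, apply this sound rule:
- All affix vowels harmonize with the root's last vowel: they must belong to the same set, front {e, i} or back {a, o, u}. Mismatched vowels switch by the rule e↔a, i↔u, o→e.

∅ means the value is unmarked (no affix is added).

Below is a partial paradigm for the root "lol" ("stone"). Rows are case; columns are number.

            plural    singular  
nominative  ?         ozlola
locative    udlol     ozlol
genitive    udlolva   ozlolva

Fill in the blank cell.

Attach case nominative -e (after consonant 'l') → lole.
Attach number plural ud- → udlole.
Apply vowel harmony: udlole → udlola.

udlola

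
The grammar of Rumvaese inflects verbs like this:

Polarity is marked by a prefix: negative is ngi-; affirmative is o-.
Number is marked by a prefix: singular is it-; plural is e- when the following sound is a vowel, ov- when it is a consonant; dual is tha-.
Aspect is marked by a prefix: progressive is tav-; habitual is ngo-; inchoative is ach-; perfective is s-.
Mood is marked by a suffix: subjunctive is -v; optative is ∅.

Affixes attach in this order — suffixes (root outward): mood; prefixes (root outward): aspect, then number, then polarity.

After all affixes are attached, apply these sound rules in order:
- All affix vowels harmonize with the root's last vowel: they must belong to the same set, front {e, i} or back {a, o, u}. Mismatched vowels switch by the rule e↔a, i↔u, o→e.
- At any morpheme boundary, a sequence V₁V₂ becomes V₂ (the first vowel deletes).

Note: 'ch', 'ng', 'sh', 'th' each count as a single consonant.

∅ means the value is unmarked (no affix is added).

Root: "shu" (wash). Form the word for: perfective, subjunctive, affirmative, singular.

Attach mood subjunctive -v → shuv.
Attach aspect perfective s- → sshuv.
Attach number singular it- → itsshuv.
Attach polarity affirmative o- → oitsshuv.
Apply vowel harmony: oitsshuv → outsshuv.
Apply vowel deletion: outsshuv → utsshuv.

utsshuv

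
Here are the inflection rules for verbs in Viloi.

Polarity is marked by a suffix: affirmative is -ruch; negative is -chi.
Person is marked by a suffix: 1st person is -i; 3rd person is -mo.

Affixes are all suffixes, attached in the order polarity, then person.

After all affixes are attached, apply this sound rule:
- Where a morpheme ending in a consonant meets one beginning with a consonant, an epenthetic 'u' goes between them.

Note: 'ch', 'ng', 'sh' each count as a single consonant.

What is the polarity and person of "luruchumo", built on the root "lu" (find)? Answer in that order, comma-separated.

affirmative, 3rd person

Segment: lu-ruch-mo.
polarity: -ruch → affirmative.
person: -mo → 3rd person.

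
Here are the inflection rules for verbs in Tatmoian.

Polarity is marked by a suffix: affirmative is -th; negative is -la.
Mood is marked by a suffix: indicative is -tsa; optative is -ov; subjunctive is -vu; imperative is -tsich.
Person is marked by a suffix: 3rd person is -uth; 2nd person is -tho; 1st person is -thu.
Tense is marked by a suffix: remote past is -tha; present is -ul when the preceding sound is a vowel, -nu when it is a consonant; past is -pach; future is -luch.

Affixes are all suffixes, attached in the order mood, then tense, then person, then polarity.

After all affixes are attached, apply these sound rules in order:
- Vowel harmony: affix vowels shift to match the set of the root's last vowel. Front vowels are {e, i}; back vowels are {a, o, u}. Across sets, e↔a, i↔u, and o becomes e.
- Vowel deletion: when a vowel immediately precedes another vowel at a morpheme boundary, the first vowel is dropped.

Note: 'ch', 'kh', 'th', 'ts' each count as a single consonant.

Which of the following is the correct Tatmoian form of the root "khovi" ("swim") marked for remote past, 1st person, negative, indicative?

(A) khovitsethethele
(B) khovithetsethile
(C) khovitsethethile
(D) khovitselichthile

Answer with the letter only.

Attach mood indicative -tsa → khovitsa.
Attach tense remote past -tha → khovitsatha.
Attach person 1st person -thu → khovitsathathu.
Attach polarity negative -la → khovitsathathula.
Apply vowel harmony: khovitsathathula → khovitsethethile.
Vowel deletion: no change.
So the correct form is khovitsethethile, option (C).
(B) khovithetsethile is wrong: it has the affixes in the wrong order.
(D) khovitselichthile is wrong: it uses future instead of remote past for tense.
(A) khovitsethethele is wrong: it uses 2nd person instead of 1st person for person.

C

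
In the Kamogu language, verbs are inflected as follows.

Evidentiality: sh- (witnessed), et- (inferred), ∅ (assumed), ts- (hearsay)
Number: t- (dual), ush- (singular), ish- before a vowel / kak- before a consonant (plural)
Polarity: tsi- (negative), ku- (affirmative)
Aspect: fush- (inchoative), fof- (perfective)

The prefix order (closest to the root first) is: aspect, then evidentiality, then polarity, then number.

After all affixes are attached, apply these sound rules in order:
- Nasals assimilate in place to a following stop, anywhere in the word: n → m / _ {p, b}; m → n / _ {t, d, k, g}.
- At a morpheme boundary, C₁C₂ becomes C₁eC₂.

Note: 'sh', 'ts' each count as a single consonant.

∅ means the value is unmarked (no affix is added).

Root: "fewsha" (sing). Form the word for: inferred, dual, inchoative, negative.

tetsietefushefewsha

Attach aspect inchoative fush- → fushfewsha.
Attach evidentiality inferred et- → etfushfewsha.
Attach polarity negative tsi- → tsietfushfewsha.
Attach number dual t- → ttsietfushfewsha.
Nasal assimilation: no change.
Apply epenthesis: ttsietfushfewsha → tetsietefushefewsha.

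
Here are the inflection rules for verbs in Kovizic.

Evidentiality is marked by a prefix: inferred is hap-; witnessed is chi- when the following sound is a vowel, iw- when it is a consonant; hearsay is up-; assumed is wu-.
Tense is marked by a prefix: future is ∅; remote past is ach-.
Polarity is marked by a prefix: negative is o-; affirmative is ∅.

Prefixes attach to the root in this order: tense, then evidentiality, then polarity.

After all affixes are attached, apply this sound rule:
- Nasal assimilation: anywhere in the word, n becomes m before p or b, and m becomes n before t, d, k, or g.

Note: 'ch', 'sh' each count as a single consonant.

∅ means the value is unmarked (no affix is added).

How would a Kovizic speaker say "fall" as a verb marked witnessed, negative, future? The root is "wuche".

tense = future: zero marking, form stays wuche.
Attach evidentiality witnessed iw- (before consonant 'w') → iwwuche.
Attach polarity negative o- → oiwwuche.
Nasal assimilation: no change.

oiwwuche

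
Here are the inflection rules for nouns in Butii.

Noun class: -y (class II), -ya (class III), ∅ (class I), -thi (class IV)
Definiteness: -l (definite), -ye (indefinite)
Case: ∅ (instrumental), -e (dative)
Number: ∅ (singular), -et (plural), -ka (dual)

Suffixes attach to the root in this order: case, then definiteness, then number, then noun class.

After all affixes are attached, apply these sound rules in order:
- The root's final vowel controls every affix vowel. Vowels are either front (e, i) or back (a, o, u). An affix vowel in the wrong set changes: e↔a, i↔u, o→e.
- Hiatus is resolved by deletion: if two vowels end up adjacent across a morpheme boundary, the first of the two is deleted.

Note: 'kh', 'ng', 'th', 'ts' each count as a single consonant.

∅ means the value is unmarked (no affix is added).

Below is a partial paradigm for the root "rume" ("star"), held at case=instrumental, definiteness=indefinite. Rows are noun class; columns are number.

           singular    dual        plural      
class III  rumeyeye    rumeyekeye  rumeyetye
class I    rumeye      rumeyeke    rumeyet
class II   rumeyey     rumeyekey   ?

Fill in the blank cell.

case = instrumental: zero marking, form stays rume.
Attach definiteness indefinite -ye → rumeye.
Attach number plural -et → rumeyeet.
Attach noun class class II -y → rumeyeety.
Vowel harmony: no change.
Apply vowel deletion: rumeyeety → rumeyety.

rumeyety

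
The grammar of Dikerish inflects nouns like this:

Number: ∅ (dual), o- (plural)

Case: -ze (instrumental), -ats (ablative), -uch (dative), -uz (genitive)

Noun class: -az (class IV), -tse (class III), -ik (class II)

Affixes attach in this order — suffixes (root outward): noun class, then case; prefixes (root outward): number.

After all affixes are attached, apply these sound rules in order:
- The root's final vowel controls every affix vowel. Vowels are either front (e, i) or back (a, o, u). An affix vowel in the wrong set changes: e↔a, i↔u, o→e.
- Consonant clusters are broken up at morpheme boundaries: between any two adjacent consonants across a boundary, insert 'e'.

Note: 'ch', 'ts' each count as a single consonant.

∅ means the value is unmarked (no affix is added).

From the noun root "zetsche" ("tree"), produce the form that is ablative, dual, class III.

zetschetseets

Attach noun class class III -tse → zetschetse.
number = dual: zero marking, form stays zetschetse.
Attach case ablative -ats → zetschetseats.
Apply vowel harmony: zetschetseats → zetschetseets.
Epenthesis: no change.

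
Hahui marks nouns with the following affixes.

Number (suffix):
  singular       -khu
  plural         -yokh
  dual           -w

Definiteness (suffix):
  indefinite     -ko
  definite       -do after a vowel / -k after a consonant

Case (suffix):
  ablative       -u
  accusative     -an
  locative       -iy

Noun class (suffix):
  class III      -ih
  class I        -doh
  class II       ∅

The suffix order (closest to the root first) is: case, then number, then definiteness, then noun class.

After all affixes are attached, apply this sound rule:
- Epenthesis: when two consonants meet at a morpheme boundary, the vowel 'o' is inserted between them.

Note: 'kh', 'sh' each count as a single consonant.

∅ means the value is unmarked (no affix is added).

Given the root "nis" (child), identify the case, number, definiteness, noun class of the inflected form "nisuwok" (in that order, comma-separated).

Segment: nis-u-w-k.
case: -u → ablative.
number: -w → dual.
definiteness: -do/k → definite.
noun class: ∅ → class II.

ablative, dual, definite, class II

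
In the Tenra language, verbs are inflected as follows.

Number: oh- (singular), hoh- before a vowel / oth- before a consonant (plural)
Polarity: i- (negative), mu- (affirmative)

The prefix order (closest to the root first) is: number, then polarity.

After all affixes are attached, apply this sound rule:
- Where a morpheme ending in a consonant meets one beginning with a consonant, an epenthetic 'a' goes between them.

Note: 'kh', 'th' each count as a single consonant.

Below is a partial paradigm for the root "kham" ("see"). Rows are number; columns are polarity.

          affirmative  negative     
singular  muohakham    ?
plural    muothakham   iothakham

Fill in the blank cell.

Attach number singular oh- → ohkham.
Attach polarity negative i- → iohkham.
Apply epenthesis: iohkham → iohakham.

iohakham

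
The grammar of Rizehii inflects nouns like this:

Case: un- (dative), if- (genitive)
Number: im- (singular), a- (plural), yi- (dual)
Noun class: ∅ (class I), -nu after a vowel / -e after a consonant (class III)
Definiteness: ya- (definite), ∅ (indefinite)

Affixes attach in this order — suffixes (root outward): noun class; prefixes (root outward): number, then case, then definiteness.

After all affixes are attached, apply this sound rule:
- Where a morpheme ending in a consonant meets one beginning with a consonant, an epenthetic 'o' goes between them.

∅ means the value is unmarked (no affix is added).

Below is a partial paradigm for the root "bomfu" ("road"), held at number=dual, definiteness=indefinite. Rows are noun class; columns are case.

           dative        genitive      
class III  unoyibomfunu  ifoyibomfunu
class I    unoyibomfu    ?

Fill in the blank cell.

ifoyibomfu

noun class = class I: zero marking, form stays bomfu.
Attach number dual yi- → yibomfu.
Attach case genitive if- → ifyibomfu.
definiteness = indefinite: zero marking, form stays ifyibomfu.
Apply epenthesis: ifyibomfu → ifoyibomfu.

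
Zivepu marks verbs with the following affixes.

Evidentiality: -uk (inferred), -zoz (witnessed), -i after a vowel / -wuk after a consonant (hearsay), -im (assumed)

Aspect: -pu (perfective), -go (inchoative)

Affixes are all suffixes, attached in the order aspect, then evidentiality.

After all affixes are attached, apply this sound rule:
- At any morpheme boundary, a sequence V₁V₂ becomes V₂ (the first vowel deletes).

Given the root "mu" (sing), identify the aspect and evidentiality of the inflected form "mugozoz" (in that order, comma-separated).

inchoative, witnessed

Segment: mu-go-zoz.
aspect: -go → inchoative.
evidentiality: -zoz → witnessed.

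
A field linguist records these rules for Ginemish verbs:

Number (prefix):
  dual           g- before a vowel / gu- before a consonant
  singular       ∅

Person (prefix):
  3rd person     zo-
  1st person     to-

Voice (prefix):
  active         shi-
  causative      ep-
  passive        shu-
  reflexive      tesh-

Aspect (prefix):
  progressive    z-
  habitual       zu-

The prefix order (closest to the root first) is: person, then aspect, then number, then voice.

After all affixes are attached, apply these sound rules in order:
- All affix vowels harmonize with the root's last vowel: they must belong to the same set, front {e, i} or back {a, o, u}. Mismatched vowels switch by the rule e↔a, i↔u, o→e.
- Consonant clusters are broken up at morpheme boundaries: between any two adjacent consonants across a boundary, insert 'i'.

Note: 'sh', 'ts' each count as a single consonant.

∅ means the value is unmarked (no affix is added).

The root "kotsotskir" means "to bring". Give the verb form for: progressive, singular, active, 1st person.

Attach person 1st person to- → tokotsotskir.
Attach aspect progressive z- → ztokotsotskir.
number = singular: zero marking, form stays ztokotsotskir.
Attach voice active shi- → shiztokotsotskir.
Apply vowel harmony: shiztokotsotskir → shiztekotsotskir.
Apply epenthesis: shiztekotsotskir → shizitekotsotskir.

shizitekotsotskir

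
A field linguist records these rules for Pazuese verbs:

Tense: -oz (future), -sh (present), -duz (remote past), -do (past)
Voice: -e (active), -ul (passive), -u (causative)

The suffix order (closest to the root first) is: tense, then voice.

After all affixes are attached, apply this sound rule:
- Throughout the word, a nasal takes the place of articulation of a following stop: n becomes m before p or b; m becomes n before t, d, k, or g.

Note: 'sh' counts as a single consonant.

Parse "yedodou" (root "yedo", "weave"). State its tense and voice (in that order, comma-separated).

Segment: yedo-do-u.
tense: -do → past.
voice: -u → causative.

past, causative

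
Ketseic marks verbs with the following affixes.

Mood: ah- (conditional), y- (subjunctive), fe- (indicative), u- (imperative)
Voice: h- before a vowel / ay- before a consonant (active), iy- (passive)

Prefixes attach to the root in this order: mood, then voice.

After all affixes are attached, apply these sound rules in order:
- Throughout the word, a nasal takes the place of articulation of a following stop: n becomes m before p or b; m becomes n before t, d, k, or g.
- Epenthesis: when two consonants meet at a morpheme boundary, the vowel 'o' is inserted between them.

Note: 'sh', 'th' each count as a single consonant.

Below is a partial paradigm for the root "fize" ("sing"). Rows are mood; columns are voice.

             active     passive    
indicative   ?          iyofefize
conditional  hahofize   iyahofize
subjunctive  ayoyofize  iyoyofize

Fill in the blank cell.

Attach mood indicative fe- → fefize.
Attach voice active ay- (before consonant 'f') → ayfefize.
Nasal assimilation: no change.
Apply epenthesis: ayfefize → ayofefize.

ayofefize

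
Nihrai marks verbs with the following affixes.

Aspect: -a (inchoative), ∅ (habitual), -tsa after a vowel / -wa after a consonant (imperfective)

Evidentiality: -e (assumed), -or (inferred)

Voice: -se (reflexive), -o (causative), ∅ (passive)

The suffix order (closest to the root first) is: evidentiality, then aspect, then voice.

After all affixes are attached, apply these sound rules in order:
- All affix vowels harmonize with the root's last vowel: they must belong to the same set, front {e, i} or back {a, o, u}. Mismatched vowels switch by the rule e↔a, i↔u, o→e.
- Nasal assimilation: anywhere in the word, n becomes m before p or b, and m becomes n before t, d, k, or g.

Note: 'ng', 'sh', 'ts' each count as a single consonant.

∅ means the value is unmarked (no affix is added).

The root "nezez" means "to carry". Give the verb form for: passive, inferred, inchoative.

nezezere

Attach evidentiality inferred -or → nezezor.
Attach aspect inchoative -a → nezezora.
voice = passive: zero marking, form stays nezezora.
Apply vowel harmony: nezezora → nezezere.
Nasal assimilation: no change.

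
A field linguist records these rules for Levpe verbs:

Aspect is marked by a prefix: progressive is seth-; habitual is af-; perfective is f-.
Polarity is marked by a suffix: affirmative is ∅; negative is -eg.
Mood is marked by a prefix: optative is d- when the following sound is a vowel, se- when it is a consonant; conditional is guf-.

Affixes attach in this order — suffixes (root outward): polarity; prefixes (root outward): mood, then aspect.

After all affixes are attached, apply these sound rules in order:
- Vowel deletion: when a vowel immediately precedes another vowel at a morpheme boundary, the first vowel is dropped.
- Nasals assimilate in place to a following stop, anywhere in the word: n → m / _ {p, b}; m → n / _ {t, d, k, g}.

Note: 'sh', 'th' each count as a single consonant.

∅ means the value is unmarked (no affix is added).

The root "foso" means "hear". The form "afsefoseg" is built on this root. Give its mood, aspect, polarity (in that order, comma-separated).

Segment: af-se-foso-eg.
mood: d/se- → optative.
aspect: af- → habitual.
polarity: -eg → negative.

optative, habitual, negative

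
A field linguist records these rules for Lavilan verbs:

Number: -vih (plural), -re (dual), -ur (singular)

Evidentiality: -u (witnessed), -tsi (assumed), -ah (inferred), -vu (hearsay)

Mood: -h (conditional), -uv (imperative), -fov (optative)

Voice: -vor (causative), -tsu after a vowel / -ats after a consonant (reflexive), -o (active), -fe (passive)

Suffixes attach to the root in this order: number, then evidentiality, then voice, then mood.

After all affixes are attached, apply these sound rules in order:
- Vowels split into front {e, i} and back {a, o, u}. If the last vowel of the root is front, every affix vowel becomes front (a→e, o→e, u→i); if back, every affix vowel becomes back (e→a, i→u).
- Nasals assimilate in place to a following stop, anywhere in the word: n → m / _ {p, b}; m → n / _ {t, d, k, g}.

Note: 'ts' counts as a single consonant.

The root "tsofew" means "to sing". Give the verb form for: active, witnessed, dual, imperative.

tsofewreieiv

Attach number dual -re → tsofewre.
Attach evidentiality witnessed -u → tsofewreu.
Attach voice active -o → tsofewreuo.
Attach mood imperative -uv → tsofewreuouv.
Apply vowel harmony: tsofewreuouv → tsofewreieiv.
Nasal assimilation: no change.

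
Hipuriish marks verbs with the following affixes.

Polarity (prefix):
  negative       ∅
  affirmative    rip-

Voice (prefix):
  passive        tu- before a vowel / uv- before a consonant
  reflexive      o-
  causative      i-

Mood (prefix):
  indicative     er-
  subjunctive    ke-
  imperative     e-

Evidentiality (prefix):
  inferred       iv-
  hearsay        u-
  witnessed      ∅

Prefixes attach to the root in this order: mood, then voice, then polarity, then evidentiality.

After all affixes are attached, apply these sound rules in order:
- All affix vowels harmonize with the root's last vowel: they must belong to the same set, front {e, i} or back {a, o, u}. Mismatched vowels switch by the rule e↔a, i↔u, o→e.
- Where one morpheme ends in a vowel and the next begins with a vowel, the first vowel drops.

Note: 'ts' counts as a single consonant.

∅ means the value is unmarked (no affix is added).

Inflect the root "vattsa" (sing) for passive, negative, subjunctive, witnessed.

uvkavattsa

Attach mood subjunctive ke- → kevattsa.
Attach voice passive uv- (before consonant 'k') → uvkevattsa.
polarity = negative: zero marking, form stays uvkevattsa.
evidentiality = witnessed: zero marking, form stays uvkevattsa.
Apply vowel harmony: uvkevattsa → uvkavattsa.
Vowel deletion: no change.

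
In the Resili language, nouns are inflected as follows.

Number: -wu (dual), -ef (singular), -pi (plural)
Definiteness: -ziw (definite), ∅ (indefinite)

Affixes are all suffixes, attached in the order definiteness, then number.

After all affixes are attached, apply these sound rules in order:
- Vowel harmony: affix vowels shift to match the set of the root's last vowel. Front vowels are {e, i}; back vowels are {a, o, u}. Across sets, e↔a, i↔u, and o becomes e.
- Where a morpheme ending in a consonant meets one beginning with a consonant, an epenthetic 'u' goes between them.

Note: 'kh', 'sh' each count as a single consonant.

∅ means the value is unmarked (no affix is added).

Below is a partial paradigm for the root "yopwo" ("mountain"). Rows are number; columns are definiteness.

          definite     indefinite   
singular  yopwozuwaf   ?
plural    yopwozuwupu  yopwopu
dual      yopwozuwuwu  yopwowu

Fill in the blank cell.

definiteness = indefinite: zero marking, form stays yopwo.
Attach number singular -ef → yopwoef.
Apply vowel harmony: yopwoef → yopwoaf.
Epenthesis: no change.

yopwoaf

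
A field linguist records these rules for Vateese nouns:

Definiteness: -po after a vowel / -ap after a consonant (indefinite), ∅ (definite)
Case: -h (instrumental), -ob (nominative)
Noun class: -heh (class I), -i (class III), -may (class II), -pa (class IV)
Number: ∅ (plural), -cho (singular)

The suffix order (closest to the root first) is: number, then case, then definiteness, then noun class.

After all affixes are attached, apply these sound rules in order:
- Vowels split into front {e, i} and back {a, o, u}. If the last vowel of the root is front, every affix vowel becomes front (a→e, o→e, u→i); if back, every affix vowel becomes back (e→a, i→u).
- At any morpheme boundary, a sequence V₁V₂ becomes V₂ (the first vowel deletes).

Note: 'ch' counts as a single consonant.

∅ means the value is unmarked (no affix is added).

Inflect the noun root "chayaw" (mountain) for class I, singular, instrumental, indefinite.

Attach number singular -cho → chayawcho.
Attach case instrumental -h → chayawchoh.
Attach definiteness indefinite -ap (after consonant 'h') → chayawchohap.
Attach noun class class I -heh → chayawchohapheh.
Apply vowel harmony: chayawchohapheh → chayawchohaphah.
Vowel deletion: no change.

chayawchohaphah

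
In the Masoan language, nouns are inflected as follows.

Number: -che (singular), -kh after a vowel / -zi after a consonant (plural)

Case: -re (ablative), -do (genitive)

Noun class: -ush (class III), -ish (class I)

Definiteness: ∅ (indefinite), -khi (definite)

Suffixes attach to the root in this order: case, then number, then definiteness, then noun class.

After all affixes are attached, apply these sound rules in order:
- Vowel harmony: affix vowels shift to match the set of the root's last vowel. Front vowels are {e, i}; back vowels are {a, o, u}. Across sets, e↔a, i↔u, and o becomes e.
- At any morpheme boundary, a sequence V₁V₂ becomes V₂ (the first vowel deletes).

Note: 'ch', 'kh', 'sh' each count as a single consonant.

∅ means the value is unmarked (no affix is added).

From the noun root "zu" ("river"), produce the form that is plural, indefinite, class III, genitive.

Attach case genitive -do → zudo.
Attach number plural -kh (after vowel 'o') → zudokh.
definiteness = indefinite: zero marking, form stays zudokh.
Attach noun class class III -ush → zudokhush.
Vowel harmony: no change.
Vowel deletion: no change.

zudokhush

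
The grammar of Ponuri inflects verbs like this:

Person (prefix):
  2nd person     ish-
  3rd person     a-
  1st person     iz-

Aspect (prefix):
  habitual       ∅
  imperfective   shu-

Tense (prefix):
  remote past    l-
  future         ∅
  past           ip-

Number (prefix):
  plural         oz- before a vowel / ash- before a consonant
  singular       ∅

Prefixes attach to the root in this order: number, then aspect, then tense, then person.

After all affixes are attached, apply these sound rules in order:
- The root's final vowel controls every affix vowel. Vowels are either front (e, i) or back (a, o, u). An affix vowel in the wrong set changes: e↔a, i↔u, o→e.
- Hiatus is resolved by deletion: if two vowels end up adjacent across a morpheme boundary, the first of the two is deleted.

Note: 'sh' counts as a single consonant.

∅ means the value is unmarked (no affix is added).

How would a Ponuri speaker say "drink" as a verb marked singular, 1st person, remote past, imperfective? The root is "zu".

uzlshuzu

number = singular: zero marking, form stays zu.
Attach aspect imperfective shu- → shuzu.
Attach tense remote past l- → lshuzu.
Attach person 1st person iz- → izlshuzu.
Apply vowel harmony: izlshuzu → uzlshuzu.
Vowel deletion: no change.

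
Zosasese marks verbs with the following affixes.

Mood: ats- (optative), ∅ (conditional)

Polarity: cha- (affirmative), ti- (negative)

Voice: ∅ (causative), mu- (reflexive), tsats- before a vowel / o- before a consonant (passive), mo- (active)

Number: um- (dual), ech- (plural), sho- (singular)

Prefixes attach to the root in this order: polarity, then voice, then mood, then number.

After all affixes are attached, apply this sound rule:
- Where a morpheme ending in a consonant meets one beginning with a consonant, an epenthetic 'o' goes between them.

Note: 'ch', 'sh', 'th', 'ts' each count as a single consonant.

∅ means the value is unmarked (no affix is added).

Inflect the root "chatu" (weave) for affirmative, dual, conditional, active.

Attach polarity affirmative cha- → chachatu.
Attach voice active mo- → mochachatu.
mood = conditional: zero marking, form stays mochachatu.
Attach number dual um- → ummochachatu.
Apply epenthesis: ummochachatu → umomochachatu.

umomochachatu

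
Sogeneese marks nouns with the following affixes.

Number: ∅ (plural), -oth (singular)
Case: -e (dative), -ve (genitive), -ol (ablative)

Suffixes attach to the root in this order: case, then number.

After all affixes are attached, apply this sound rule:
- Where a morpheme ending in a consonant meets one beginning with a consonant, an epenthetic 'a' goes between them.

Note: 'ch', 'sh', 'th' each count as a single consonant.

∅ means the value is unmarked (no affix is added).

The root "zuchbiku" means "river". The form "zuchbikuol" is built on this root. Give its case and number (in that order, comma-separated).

ablative, plural

Segment: zuchbiku-ol.
case: -ol → ablative.
number: ∅ → plural.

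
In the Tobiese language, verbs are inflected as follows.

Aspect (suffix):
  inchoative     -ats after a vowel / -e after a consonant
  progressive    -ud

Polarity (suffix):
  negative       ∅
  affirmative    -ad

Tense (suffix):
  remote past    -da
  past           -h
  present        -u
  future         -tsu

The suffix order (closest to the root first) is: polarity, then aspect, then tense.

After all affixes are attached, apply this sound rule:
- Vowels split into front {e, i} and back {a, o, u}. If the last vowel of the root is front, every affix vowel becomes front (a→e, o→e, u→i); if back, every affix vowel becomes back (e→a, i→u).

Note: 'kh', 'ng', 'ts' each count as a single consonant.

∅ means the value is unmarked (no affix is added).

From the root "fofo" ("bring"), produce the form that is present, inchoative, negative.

polarity = negative: zero marking, form stays fofo.
Attach aspect inchoative -ats (after vowel 'o') → fofoats.
Attach tense present -u → fofoatsu.
Vowel harmony: no change.

fofoatsu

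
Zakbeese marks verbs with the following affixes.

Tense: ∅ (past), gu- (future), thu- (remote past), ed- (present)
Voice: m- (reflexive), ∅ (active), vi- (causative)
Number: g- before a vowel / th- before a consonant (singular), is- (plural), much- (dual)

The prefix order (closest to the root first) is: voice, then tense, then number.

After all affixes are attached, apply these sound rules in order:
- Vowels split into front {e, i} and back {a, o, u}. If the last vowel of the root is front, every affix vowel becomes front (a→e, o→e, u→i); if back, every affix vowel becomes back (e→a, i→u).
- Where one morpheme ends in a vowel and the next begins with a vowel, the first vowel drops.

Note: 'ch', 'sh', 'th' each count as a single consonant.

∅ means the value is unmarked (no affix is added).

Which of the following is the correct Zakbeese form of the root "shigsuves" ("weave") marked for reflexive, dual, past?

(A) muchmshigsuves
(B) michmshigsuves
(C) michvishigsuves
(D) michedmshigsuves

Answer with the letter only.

B

Attach voice reflexive m- → mshigsuves.
tense = past: zero marking, form stays mshigsuves.
Attach number dual much- → muchmshigsuves.
Apply vowel harmony: muchmshigsuves → michmshigsuves.
Vowel deletion: no change.
So the correct form is michmshigsuves, option (B).
(A) muchmshigsuves is wrong: it fails to apply the sound rule(s).
(C) michvishigsuves is wrong: it uses causative instead of reflexive for voice.
(D) michedmshigsuves is wrong: it uses present instead of past for tense.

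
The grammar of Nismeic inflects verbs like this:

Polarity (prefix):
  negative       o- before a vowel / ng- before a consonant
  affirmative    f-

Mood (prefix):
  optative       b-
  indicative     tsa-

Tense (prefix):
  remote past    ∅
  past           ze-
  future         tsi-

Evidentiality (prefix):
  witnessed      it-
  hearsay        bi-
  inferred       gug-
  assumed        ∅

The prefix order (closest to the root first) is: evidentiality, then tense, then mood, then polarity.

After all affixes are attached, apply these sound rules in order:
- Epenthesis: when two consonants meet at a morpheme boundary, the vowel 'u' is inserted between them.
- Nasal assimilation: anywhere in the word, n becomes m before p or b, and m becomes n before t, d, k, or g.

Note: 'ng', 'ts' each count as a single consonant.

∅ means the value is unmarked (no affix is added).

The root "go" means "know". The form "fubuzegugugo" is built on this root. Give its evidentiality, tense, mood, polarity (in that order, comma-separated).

Segment: f-b-ze-gug-go.
evidentiality: gug- → inferred.
tense: ze- → past.
mood: b- → optative.
polarity: f- → affirmative.

inferred, past, optative, affirmative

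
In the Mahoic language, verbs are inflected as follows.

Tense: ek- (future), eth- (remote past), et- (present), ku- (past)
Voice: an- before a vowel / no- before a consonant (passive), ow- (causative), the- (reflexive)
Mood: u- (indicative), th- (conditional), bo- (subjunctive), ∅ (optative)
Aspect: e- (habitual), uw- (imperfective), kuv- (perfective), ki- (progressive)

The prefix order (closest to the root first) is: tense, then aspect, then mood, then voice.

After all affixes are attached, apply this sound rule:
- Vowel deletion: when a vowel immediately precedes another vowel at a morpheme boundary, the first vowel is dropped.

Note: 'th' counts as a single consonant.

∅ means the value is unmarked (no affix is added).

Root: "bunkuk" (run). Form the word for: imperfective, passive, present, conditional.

nothuwetbunkuk

Attach tense present et- → etbunkuk.
Attach aspect imperfective uw- → uwetbunkuk.
Attach mood conditional th- → thuwetbunkuk.
Attach voice passive no- (before consonant 'th') → nothuwetbunkuk.
Vowel deletion: no change.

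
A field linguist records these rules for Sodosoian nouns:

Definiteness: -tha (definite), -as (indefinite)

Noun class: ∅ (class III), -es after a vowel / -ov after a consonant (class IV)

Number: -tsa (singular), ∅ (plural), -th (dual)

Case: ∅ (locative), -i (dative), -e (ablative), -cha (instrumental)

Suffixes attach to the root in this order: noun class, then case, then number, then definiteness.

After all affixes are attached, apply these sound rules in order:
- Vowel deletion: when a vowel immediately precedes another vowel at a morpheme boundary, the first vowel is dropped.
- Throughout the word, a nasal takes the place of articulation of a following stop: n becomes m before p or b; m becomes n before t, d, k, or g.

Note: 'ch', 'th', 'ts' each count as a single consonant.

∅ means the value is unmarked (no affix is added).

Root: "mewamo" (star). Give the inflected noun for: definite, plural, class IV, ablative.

mewamesetha

Attach noun class class IV -es (after vowel 'o') → mewamoes.
Attach case ablative -e → mewamoese.
number = plural: zero marking, form stays mewamoese.
Attach definiteness definite -tha → mewamoesetha.
Apply vowel deletion: mewamoesetha → mewamesetha.
Nasal assimilation: no change.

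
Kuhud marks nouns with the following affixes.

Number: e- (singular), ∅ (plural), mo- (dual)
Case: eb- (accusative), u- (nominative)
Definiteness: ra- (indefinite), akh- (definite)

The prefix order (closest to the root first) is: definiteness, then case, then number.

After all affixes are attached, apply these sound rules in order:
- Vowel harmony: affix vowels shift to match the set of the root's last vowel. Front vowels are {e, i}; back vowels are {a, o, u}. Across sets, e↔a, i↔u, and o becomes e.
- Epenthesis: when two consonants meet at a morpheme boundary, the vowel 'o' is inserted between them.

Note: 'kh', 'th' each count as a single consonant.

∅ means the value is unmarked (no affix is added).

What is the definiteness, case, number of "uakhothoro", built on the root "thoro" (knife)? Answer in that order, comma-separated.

Segment: u-akh-thoro.
definiteness: akh- → definite.
case: u- → nominative.
number: ∅ → plural.

definite, nominative, plural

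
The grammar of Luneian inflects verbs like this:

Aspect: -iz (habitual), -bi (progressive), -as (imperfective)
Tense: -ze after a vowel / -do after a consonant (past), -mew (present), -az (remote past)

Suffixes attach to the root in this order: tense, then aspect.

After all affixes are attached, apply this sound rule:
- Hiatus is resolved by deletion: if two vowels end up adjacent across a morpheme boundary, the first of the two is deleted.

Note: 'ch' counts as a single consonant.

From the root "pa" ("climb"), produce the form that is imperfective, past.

Attach tense past -ze (after vowel 'a') → paze.
Attach aspect imperfective -as → pazeas.
Apply vowel deletion: pazeas → pazas.

pazas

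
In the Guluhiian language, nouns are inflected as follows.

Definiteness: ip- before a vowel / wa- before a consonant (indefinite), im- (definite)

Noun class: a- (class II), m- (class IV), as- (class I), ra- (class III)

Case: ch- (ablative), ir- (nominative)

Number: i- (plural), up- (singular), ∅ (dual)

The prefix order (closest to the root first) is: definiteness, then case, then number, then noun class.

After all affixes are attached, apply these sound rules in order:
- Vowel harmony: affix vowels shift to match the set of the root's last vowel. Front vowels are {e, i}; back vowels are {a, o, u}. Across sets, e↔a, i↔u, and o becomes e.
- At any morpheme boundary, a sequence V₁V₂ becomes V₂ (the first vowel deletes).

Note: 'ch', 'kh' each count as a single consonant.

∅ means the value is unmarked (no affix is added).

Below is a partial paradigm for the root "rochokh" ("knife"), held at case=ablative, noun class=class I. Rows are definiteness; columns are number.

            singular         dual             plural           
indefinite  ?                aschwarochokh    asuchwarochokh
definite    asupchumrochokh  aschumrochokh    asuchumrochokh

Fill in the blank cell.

Attach definiteness indefinite wa- (before consonant 'r') → warochokh.
Attach case ablative ch- → chwarochokh.
Attach number singular up- → upchwarochokh.
Attach noun class class I as- → asupchwarochokh.
Vowel harmony: no change.
Vowel deletion: no change.

asupchwarochokh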